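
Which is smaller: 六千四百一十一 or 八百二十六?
Convert 六千四百一十一 (Chinese numeral) → 6×1000 + 4×100 + 1×10 + 1 = 6411 (decimal)
Convert 八百二十六 (Chinese numeral) → 8×100 + 2×10 + 6 = 826 (decimal)
Compare 6411 vs 826: smaller = 826
826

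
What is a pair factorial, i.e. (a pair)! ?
Convert a pair (colloquial) → 2 (decimal)
Compute 2! = 2
2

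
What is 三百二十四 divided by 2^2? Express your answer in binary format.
Convert 三百二十四 (Chinese numeral) → 3×100 + 2×10 + 4 = 324 (decimal)
Convert 2^2 (power) → 4 (decimal)
Compute 324 ÷ 4 = 81
Convert 81 (decimal) → 81 = 64 + 16 + 1 → 0b1010001 (binary)
0b1010001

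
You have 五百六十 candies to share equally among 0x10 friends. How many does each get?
Convert 五百六十 (Chinese numeral) → 5×100 + 6×10 = 560 (decimal)
Convert 0x10 (hexadecimal) → 1×16 = 16 (decimal)
Compute 560 ÷ 16 = 35
35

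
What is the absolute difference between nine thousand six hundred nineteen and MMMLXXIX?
Convert nine thousand six hundred nineteen (English words) → 9×1000 + 6×100 + 19 = 9619 (decimal)
Convert MMMLXXIX (Roman numeral) → 1000 + 1000 + 1000 + 50 + 10 + 10 + 9 = 3079 (decimal)
Compute |9619 - 3079| = 6540
6540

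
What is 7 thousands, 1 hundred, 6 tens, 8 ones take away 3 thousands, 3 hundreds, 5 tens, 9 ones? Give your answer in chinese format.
Convert 7 thousands, 1 hundred, 6 tens, 8 ones (place-value notation) → 7×1000 + 1×100 + 6×10 + 8 = 7168 (decimal)
Convert 3 thousands, 3 hundreds, 5 tens, 9 ones (place-value notation) → 3×1000 + 3×100 + 5×10 + 9 = 3359 (decimal)
Compute 7168 - 3359 = 3809
Convert 3809 (decimal) → 3809 = 3×1000 + 8×100 + 9 → 三千八百零九 (Chinese numeral)
三千八百零九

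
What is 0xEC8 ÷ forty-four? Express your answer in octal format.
Convert 0xEC8 (hexadecimal) → 14×256 + 12×16 + 8 = 3784 (decimal)
Convert forty-four (English words) → 44 (decimal)
Compute 3784 ÷ 44 = 86
Convert 86 (decimal) → 86 = 1×64 + 2×8 + 6 → 0o126 (octal)
0o126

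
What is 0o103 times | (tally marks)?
Convert 0o103 (octal) → 1×64 + 3 = 67 (decimal)
Convert | (tally marks) → 1 (decimal)
Compute 67 × 1 = 67
67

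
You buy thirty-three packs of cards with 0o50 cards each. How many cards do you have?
Convert 0o50 (octal) → 5×8 = 40 (decimal)
Convert thirty-three (English words) → 33 (decimal)
Compute 40 × 33 = 1320
1320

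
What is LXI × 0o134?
Convert LXI (Roman numeral) → 50 + 10 + 1 = 61 (decimal)
Convert 0o134 (octal) → 1×64 + 3×8 + 4 = 92 (decimal)
Compute 61 × 92 = 5612
5612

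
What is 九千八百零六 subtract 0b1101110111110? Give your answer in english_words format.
Convert 九千八百零六 (Chinese numeral) → 9×1000 + 8×100 + 6 = 9806 (decimal)
Convert 0b1101110111110 (binary) → 4096 + 2048 + 512 + 256 + 128 + 32 + 16 + 8 + 4 + 2 = 7102 (decimal)
Compute 9806 - 7102 = 2704
Convert 2704 (decimal) → 2704 = 2×1000 + 7×100 + 4 → two thousand seven hundred four (English words)
two thousand seven hundred four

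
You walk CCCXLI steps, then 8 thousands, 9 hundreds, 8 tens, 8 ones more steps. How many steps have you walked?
Convert CCCXLI (Roman numeral) → 100 + 100 + 100 + 40 + 1 = 341 (decimal)
Convert 8 thousands, 9 hundreds, 8 tens, 8 ones (place-value notation) → 8×1000 + 9×100 + 8×10 + 8 = 8988 (decimal)
Compute 341 + 8988 = 9329
9329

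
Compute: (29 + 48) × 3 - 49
Parentheses first: 29 + 48 = 77
Multiply: 77 × 3 = 231
Subtract: 231 - 49 = 182
182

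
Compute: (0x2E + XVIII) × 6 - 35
Convert 0x2E (hexadecimal) → 2×16 + 14 = 46 (decimal)
Convert XVIII (Roman numeral) → 10 + 5 + 1 + 1 + 1 = 18 (decimal)
Expression in decimal: (46 + 18) × 6 - 35
Parentheses first: 46 + 18 = 64
Multiply: 64 × 6 = 384
Subtract: 384 - 35 = 349
349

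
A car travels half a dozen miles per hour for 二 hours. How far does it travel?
Convert half a dozen (colloquial) → 6 (decimal)
Convert 二 (Chinese numeral) → 2 (decimal)
Compute 6 × 2 = 12
12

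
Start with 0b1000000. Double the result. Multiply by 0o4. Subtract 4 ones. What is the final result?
Convert 0b1000000 (binary) → 64 (decimal)
Start: 64
64 × 2 = 128
Convert 0o4 (octal) → 4 (decimal)
128 × 4 = 512
Convert 4 ones (place-value notation) → 4 (decimal)
512 - 4 = 508
508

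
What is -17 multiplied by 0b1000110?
Convert 0b1000110 (binary) → 64 + 4 + 2 = 70 (decimal)
Compute -17 × 70 = -1190
-1190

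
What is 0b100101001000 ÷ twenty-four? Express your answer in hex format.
Convert 0b100101001000 (binary) → 2048 + 256 + 64 + 8 = 2376 (decimal)
Convert twenty-four (English words) → 24 (decimal)
Compute 2376 ÷ 24 = 99
Convert 99 (decimal) → 99 = 6×16 + 3 → 0x63 (hexadecimal)
0x63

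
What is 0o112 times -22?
Convert 0o112 (octal) → 1×64 + 1×8 + 2 = 74 (decimal)
Compute 74 × -22 = -1628
-1628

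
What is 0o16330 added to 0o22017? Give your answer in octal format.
Convert 0o16330 (octal) → 1×4096 + 6×512 + 3×64 + 3×8 = 7384 (decimal)
Convert 0o22017 (octal) → 2×4096 + 2×512 + 1×8 + 7 = 9231 (decimal)
Compute 7384 + 9231 = 16615
Convert 16615 (decimal) → 16615 = 4×4096 + 3×64 + 4×8 + 7 → 0o40347 (octal)
0o40347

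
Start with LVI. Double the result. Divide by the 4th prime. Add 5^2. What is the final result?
Convert LVI (Roman numeral) → 50 + 5 + 1 = 56 (decimal)
Start: 56
56 × 2 = 112
Convert the 4th prime (prime index) → 7 (decimal)
112 ÷ 7 = 16
Convert 5^2 (power) → 25 (decimal)
16 + 25 = 41
41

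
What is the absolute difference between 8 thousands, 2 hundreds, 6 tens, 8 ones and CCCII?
Convert 8 thousands, 2 hundreds, 6 tens, 8 ones (place-value notation) → 8×1000 + 2×100 + 6×10 + 8 = 8268 (decimal)
Convert CCCII (Roman numeral) → 100 + 100 + 100 + 1 + 1 = 302 (decimal)
Compute |8268 - 302| = 7966
7966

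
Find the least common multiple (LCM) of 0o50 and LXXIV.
Convert 0o50 (octal) → 5×8 = 40 (decimal)
Convert LXXIV (Roman numeral) → 50 + 10 + 10 + 4 = 74 (decimal)
Compute lcm(40, 74) = 1480
1480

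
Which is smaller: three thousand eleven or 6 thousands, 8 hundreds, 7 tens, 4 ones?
Convert three thousand eleven (English words) → 3×1000 + 11 = 3011 (decimal)
Convert 6 thousands, 8 hundreds, 7 tens, 4 ones (place-value notation) → 6×1000 + 8×100 + 7×10 + 4 = 6874 (decimal)
Compare 3011 vs 6874: smaller = 3011
3011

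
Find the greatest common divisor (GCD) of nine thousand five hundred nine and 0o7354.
Convert nine thousand five hundred nine (English words) → 9×1000 + 5×100 + 9 = 9509 (decimal)
Convert 0o7354 (octal) → 7×512 + 3×64 + 5×8 + 4 = 3820 (decimal)
Compute gcd(9509, 3820) = 1
1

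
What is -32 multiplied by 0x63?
Convert 0x63 (hexadecimal) → 6×16 + 3 = 99 (decimal)
Compute -32 × 99 = -3168
-3168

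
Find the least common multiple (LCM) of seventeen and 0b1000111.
Convert seventeen (English words) → 17 (decimal)
Convert 0b1000111 (binary) → 64 + 4 + 2 + 1 = 71 (decimal)
Compute lcm(17, 71) = 1207
1207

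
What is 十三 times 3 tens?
Convert 十三 (Chinese numeral) → 1×10 + 3 = 13 (decimal)
Convert 3 tens (place-value notation) → 3×10 = 30 (decimal)
Compute 13 × 30 = 390
390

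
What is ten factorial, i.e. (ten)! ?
Convert ten (English words) → 10 (decimal)
Compute 10! = 3628800
3628800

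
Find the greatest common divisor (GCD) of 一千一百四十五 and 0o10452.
Convert 一千一百四十五 (Chinese numeral) → 1×1000 + 1×100 + 4×10 + 5 = 1145 (decimal)
Convert 0o10452 (octal) → 1×4096 + 4×64 + 5×8 + 2 = 4394 (decimal)
Compute gcd(1145, 4394) = 1
1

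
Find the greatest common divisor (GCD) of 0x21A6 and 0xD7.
Convert 0x21A6 (hexadecimal) → 2×4096 + 1×256 + 10×16 + 6 = 8614 (decimal)
Convert 0xD7 (hexadecimal) → 13×16 + 7 = 215 (decimal)
Compute gcd(8614, 215) = 1
1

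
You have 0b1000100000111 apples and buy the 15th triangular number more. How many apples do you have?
Convert 0b1000100000111 (binary) → 4096 + 256 + 4 + 2 + 1 = 4359 (decimal)
Convert the 15th triangular number (triangular index) → 15×16/2 = 120 (decimal)
Compute 4359 + 120 = 4479
4479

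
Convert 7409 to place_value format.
Convert 7409 (decimal) → 7409 = 7×1000 + 4×100 + 9 → 7 thousands, 4 hundreds, 9 ones (place-value notation)
7 thousands, 4 hundreds, 9 ones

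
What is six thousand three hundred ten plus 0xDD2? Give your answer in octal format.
Convert six thousand three hundred ten (English words) → 6×1000 + 3×100 + 10 = 6310 (decimal)
Convert 0xDD2 (hexadecimal) → 13×256 + 13×16 + 2 = 3538 (decimal)
Compute 6310 + 3538 = 9848
Convert 9848 (decimal) → 9848 = 2×4096 + 3×512 + 1×64 + 7×8 → 0o23170 (octal)
0o23170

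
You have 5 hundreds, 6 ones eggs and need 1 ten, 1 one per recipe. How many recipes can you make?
Convert 5 hundreds, 6 ones (place-value notation) → 5×100 + 6 = 506 (decimal)
Convert 1 ten, 1 one (place-value notation) → 1×10 + 1 = 11 (decimal)
Compute 506 ÷ 11 = 46
46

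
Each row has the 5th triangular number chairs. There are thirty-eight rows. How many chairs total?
Convert the 5th triangular number (triangular index) → 5×6/2 = 15 (decimal)
Convert thirty-eight (English words) → 38 (decimal)
Compute 15 × 38 = 570
570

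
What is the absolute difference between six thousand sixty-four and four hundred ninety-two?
Convert six thousand sixty-four (English words) → 6×1000 + 64 = 6064 (decimal)
Convert four hundred ninety-two (English words) → 4×100 + 92 = 492 (decimal)
Compute |6064 - 492| = 5572
5572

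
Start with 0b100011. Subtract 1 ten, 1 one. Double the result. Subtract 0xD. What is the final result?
Convert 0b100011 (binary) → 32 + 2 + 1 = 35 (decimal)
Start: 35
Convert 1 ten, 1 one (place-value notation) → 1×10 + 1 = 11 (decimal)
35 - 11 = 24
24 × 2 = 48
Convert 0xD (hexadecimal) → 13 (decimal)
48 - 13 = 35
35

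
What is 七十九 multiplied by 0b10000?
Convert 七十九 (Chinese numeral) → 7×10 + 9 = 79 (decimal)
Convert 0b10000 (binary) → 16 (decimal)
Compute 79 × 16 = 1264
1264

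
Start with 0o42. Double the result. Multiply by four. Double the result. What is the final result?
Convert 0o42 (octal) → 4×8 + 2 = 34 (decimal)
Start: 34
34 × 2 = 68
Convert four (English words) → 4 (decimal)
68 × 4 = 272
272 × 2 = 544
544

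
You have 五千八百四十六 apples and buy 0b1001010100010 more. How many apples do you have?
Convert 五千八百四十六 (Chinese numeral) → 5×1000 + 8×100 + 4×10 + 6 = 5846 (decimal)
Convert 0b1001010100010 (binary) → 4096 + 512 + 128 + 32 + 2 = 4770 (decimal)
Compute 5846 + 4770 = 10616
10616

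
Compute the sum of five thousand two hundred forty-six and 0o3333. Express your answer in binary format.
Convert five thousand two hundred forty-six (English words) → 5×1000 + 2×100 + 46 = 5246 (decimal)
Convert 0o3333 (octal) → 3×512 + 3×64 + 3×8 + 3 = 1755 (decimal)
Compute 5246 + 1755 = 7001
Convert 7001 (decimal) → 7001 = 4096 + 2048 + 512 + 256 + 64 + 16 + 8 + 1 → 0b1101101011001 (binary)
0b1101101011001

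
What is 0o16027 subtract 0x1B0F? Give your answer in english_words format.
Convert 0o16027 (octal) → 1×4096 + 6×512 + 2×8 + 7 = 7191 (decimal)
Convert 0x1B0F (hexadecimal) → 1×4096 + 11×256 + 15 = 6927 (decimal)
Compute 7191 - 6927 = 264
Convert 264 (decimal) → 264 = 2×100 + 64 → two hundred sixty-four (English words)
two hundred sixty-four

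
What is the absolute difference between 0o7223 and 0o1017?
Convert 0o7223 (octal) → 7×512 + 2×64 + 2×8 + 3 = 3731 (decimal)
Convert 0o1017 (octal) → 1×512 + 1×8 + 7 = 527 (decimal)
Compute |3731 - 527| = 3204
3204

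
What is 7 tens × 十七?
Convert 7 tens (place-value notation) → 7×10 = 70 (decimal)
Convert 十七 (Chinese numeral) → 1×10 + 7 = 17 (decimal)
Compute 70 × 17 = 1190
1190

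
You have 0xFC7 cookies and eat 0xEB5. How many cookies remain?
Convert 0xFC7 (hexadecimal) → 15×256 + 12×16 + 7 = 4039 (decimal)
Convert 0xEB5 (hexadecimal) → 14×256 + 11×16 + 5 = 3765 (decimal)
Compute 4039 - 3765 = 274
274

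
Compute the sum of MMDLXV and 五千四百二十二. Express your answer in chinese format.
Convert MMDLXV (Roman numeral) → 1000 + 1000 + 500 + 50 + 10 + 5 = 2565 (decimal)
Convert 五千四百二十二 (Chinese numeral) → 5×1000 + 4×100 + 2×10 + 2 = 5422 (decimal)
Compute 2565 + 5422 = 7987
Convert 7987 (decimal) → 7987 = 7×1000 + 9×100 + 8×10 + 7 → 七千九百八十七 (Chinese numeral)
七千九百八十七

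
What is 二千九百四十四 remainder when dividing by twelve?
Convert 二千九百四十四 (Chinese numeral) → 2×1000 + 9×100 + 4×10 + 4 = 2944 (decimal)
Convert twelve (English words) → 12 (decimal)
Compute 2944 mod 12 = 4
4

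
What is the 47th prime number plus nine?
The 47th prime number = 211
Convert nine (English words) → 9 (decimal)
Compute 211 + 9 = 220
220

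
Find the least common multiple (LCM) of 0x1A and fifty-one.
Convert 0x1A (hexadecimal) → 1×16 + 10 = 26 (decimal)
Convert fifty-one (English words) → 51 (decimal)
Compute lcm(26, 51) = 1326
1326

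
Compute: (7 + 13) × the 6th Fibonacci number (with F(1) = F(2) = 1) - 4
Convert the 6th Fibonacci number (with F(1) = F(2) = 1) (Fibonacci index) → 1, 1, 2, 3, 5, 8 → 8 (decimal)
Expression in decimal: (7 + 13) × 8 - 4
Parentheses first: 7 + 13 = 20
Multiply: 20 × 8 = 160
Subtract: 160 - 4 = 156
156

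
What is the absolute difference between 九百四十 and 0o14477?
Convert 九百四十 (Chinese numeral) → 9×100 + 4×10 = 940 (decimal)
Convert 0o14477 (octal) → 1×4096 + 4×512 + 4×64 + 7×8 + 7 = 6463 (decimal)
Compute |940 - 6463| = 5523
5523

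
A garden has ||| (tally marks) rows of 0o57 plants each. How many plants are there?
Convert 0o57 (octal) → 5×8 + 7 = 47 (decimal)
Convert ||| (tally marks) → 3 (decimal)
Compute 47 × 3 = 141
141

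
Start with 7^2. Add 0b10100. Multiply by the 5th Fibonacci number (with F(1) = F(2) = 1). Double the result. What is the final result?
Convert 7^2 (power) → 49 (decimal)
Start: 49
Convert 0b10100 (binary) → 16 + 4 = 20 (decimal)
49 + 20 = 69
Convert the 5th Fibonacci number (with F(1) = F(2) = 1) (Fibonacci index) → 1, 1, 2, 3, 5 → 5 (decimal)
69 × 5 = 345
345 × 2 = 690
690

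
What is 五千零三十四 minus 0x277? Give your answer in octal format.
Convert 五千零三十四 (Chinese numeral) → 5×1000 + 3×10 + 4 = 5034 (decimal)
Convert 0x277 (hexadecimal) → 2×256 + 7×16 + 7 = 631 (decimal)
Compute 5034 - 631 = 4403
Convert 4403 (decimal) → 4403 = 1×4096 + 4×64 + 6×8 + 3 → 0o10463 (octal)
0o10463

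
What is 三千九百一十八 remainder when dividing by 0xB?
Convert 三千九百一十八 (Chinese numeral) → 3×1000 + 9×100 + 1×10 + 8 = 3918 (decimal)
Convert 0xB (hexadecimal) → 11 (decimal)
Compute 3918 mod 11 = 2
2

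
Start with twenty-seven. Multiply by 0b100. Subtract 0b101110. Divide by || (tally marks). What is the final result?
Convert twenty-seven (English words) → 27 (decimal)
Start: 27
Convert 0b100 (binary) → 4 (decimal)
27 × 4 = 108
Convert 0b101110 (binary) → 32 + 8 + 4 + 2 = 46 (decimal)
108 - 46 = 62
Convert || (tally marks) → 2 (decimal)
62 ÷ 2 = 31
31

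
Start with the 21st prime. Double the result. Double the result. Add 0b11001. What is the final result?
Convert the 21st prime (prime index) → 73 (decimal)
Start: 73
73 × 2 = 146
146 × 2 = 292
Convert 0b11001 (binary) → 16 + 8 + 1 = 25 (decimal)
292 + 25 = 317
317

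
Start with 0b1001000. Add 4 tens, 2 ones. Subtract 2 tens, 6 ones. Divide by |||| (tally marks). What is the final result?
Convert 0b1001000 (binary) → 64 + 8 = 72 (decimal)
Start: 72
Convert 4 tens, 2 ones (place-value notation) → 4×10 + 2 = 42 (decimal)
72 + 42 = 114
Convert 2 tens, 6 ones (place-value notation) → 2×10 + 6 = 26 (decimal)
114 - 26 = 88
Convert |||| (tally marks) → 4 (decimal)
88 ÷ 4 = 22
22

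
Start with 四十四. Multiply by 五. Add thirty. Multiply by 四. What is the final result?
Convert 四十四 (Chinese numeral) → 4×10 + 4 = 44 (decimal)
Start: 44
Convert 五 (Chinese numeral) → 5 (decimal)
44 × 5 = 220
Convert thirty (English words) → 30 (decimal)
220 + 30 = 250
Convert 四 (Chinese numeral) → 4 (decimal)
250 × 4 = 1000
1000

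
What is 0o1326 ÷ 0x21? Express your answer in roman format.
Convert 0o1326 (octal) → 1×512 + 3×64 + 2×8 + 6 = 726 (decimal)
Convert 0x21 (hexadecimal) → 2×16 + 1 = 33 (decimal)
Compute 726 ÷ 33 = 22
Convert 22 (decimal) → 22 = 10 + 10 + 1 + 1 → XXII (Roman numeral)
XXII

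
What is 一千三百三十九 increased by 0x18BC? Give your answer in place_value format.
Convert 一千三百三十九 (Chinese numeral) → 1×1000 + 3×100 + 3×10 + 9 = 1339 (decimal)
Convert 0x18BC (hexadecimal) → 1×4096 + 8×256 + 11×16 + 12 = 6332 (decimal)
Compute 1339 + 6332 = 7671
Convert 7671 (decimal) → 7671 = 7×1000 + 6×100 + 7×10 + 1 → 7 thousands, 6 hundreds, 7 tens, 1 one (place-value notation)
7 thousands, 6 hundreds, 7 tens, 1 one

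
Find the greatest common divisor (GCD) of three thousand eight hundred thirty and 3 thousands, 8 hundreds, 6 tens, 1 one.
Convert three thousand eight hundred thirty (English words) → 3×1000 + 8×100 + 30 = 3830 (decimal)
Convert 3 thousands, 8 hundreds, 6 tens, 1 one (place-value notation) → 3×1000 + 8×100 + 6×10 + 1 = 3861 (decimal)
Compute gcd(3830, 3861) = 1
1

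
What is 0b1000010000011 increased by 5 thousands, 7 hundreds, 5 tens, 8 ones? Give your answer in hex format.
Convert 0b1000010000011 (binary) → 4096 + 128 + 2 + 1 = 4227 (decimal)
Convert 5 thousands, 7 hundreds, 5 tens, 8 ones (place-value notation) → 5×1000 + 7×100 + 5×10 + 8 = 5758 (decimal)
Compute 4227 + 5758 = 9985
Convert 9985 (decimal) → 9985 = 2×4096 + 7×256 + 1 → 0x2701 (hexadecimal)
0x2701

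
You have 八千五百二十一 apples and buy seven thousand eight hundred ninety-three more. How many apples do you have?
Convert 八千五百二十一 (Chinese numeral) → 8×1000 + 5×100 + 2×10 + 1 = 8521 (decimal)
Convert seven thousand eight hundred ninety-three (English words) → 7×1000 + 8×100 + 93 = 7893 (decimal)
Compute 8521 + 7893 = 16414
16414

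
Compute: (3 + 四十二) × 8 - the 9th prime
Convert 四十二 (Chinese numeral) → 4×10 + 2 = 42 (decimal)
Convert the 9th prime (prime index) → 23 (decimal)
Expression in decimal: (3 + 42) × 8 - 23
Parentheses first: 3 + 42 = 45
Multiply: 45 × 8 = 360
Subtract: 360 - 23 = 337
337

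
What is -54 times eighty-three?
Convert eighty-three (English words) → 83 (decimal)
Compute -54 × 83 = -4482
-4482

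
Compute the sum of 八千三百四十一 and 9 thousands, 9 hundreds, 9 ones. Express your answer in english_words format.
Convert 八千三百四十一 (Chinese numeral) → 8×1000 + 3×100 + 4×10 + 1 = 8341 (decimal)
Convert 9 thousands, 9 hundreds, 9 ones (place-value notation) → 9×1000 + 9×100 + 9 = 9909 (decimal)
Compute 8341 + 9909 = 18250
Convert 18250 (decimal) → 18250 = 18×1000 + 2×100 + 50 → eighteen thousand two hundred fifty (English words)
eighteen thousand two hundred fifty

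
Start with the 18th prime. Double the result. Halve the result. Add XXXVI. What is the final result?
Convert the 18th prime (prime index) → 61 (decimal)
Start: 61
61 × 2 = 122
122 ÷ 2 = 61
Convert XXXVI (Roman numeral) → 10 + 10 + 10 + 5 + 1 = 36 (decimal)
61 + 36 = 97
97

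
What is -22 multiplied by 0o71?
Convert 0o71 (octal) → 7×8 + 1 = 57 (decimal)
Compute -22 × 57 = -1254
-1254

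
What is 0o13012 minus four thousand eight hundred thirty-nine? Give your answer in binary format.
Convert 0o13012 (octal) → 1×4096 + 3×512 + 1×8 + 2 = 5642 (decimal)
Convert four thousand eight hundred thirty-nine (English words) → 4×1000 + 8×100 + 39 = 4839 (decimal)
Compute 5642 - 4839 = 803
Convert 803 (decimal) → 803 = 512 + 256 + 32 + 2 + 1 → 0b1100100011 (binary)
0b1100100011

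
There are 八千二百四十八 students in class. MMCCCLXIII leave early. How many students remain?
Convert 八千二百四十八 (Chinese numeral) → 8×1000 + 2×100 + 4×10 + 8 = 8248 (decimal)
Convert MMCCCLXIII (Roman numeral) → 1000 + 1000 + 100 + 100 + 100 + 50 + 10 + 1 + 1 + 1 = 2363 (decimal)
Compute 8248 - 2363 = 5885
5885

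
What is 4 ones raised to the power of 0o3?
Convert 4 ones (place-value notation) → 4 (decimal)
Convert 0o3 (octal) → 3 (decimal)
Compute 4 ^ 3 = 64
64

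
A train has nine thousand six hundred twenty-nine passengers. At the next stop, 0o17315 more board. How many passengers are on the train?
Convert nine thousand six hundred twenty-nine (English words) → 9×1000 + 6×100 + 29 = 9629 (decimal)
Convert 0o17315 (octal) → 1×4096 + 7×512 + 3×64 + 1×8 + 5 = 7885 (decimal)
Compute 9629 + 7885 = 17514
17514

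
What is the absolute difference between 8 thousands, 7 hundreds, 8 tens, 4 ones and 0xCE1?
Convert 8 thousands, 7 hundreds, 8 tens, 4 ones (place-value notation) → 8×1000 + 7×100 + 8×10 + 4 = 8784 (decimal)
Convert 0xCE1 (hexadecimal) → 12×256 + 14×16 + 1 = 3297 (decimal)
Compute |8784 - 3297| = 5487
5487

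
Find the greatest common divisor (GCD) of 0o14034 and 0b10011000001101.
Convert 0o14034 (octal) → 1×4096 + 4×512 + 3×8 + 4 = 6172 (decimal)
Convert 0b10011000001101 (binary) → 8192 + 1024 + 512 + 8 + 4 + 1 = 9741 (decimal)
Compute gcd(6172, 9741) = 1
1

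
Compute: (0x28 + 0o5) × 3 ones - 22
Convert 0x28 (hexadecimal) → 2×16 + 8 = 40 (decimal)
Convert 0o5 (octal) → 5 (decimal)
Convert 3 ones (place-value notation) → 3 (decimal)
Expression in decimal: (40 + 5) × 3 - 22
Parentheses first: 40 + 5 = 45
Multiply: 45 × 3 = 135
Subtract: 135 - 22 = 113
113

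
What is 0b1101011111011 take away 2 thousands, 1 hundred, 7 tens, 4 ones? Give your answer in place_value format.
Convert 0b1101011111011 (binary) → 4096 + 2048 + 512 + 128 + 64 + 32 + 16 + 8 + 2 + 1 = 6907 (decimal)
Convert 2 thousands, 1 hundred, 7 tens, 4 ones (place-value notation) → 2×1000 + 1×100 + 7×10 + 4 = 2174 (decimal)
Compute 6907 - 2174 = 4733
Convert 4733 (decimal) → 4733 = 4×1000 + 7×100 + 3×10 + 3 → 4 thousands, 7 hundreds, 3 tens, 3 ones (place-value notation)
4 thousands, 7 hundreds, 3 tens, 3 ones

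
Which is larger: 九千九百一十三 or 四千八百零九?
Convert 九千九百一十三 (Chinese numeral) → 9×1000 + 9×100 + 1×10 + 3 = 9913 (decimal)
Convert 四千八百零九 (Chinese numeral) → 4×1000 + 8×100 + 9 = 4809 (decimal)
Compare 9913 vs 4809: larger = 9913
9913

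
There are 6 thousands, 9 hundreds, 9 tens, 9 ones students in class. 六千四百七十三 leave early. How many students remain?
Convert 6 thousands, 9 hundreds, 9 tens, 9 ones (place-value notation) → 6×1000 + 9×100 + 9×10 + 9 = 6999 (decimal)
Convert 六千四百七十三 (Chinese numeral) → 6×1000 + 4×100 + 7×10 + 3 = 6473 (decimal)
Compute 6999 - 6473 = 526
526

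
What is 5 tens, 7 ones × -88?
Convert 5 tens, 7 ones (place-value notation) → 5×10 + 7 = 57 (decimal)
Compute 57 × -88 = -5016
-5016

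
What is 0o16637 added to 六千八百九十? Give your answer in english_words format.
Convert 0o16637 (octal) → 1×4096 + 6×512 + 6×64 + 3×8 + 7 = 7583 (decimal)
Convert 六千八百九十 (Chinese numeral) → 6×1000 + 8×100 + 9×10 = 6890 (decimal)
Compute 7583 + 6890 = 14473
Convert 14473 (decimal) → 14473 = 14×1000 + 4×100 + 73 → fourteen thousand four hundred seventy-three (English words)
fourteen thousand four hundred seventy-three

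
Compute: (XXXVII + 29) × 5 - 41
Convert XXXVII (Roman numeral) → 10 + 10 + 10 + 5 + 1 + 1 = 37 (decimal)
Expression in decimal: (37 + 29) × 5 - 41
Parentheses first: 37 + 29 = 66
Multiply: 66 × 5 = 330
Subtract: 330 - 41 = 289
289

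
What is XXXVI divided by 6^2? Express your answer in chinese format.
Convert XXXVI (Roman numeral) → 10 + 10 + 10 + 5 + 1 = 36 (decimal)
Convert 6^2 (power) → 36 (decimal)
Compute 36 ÷ 36 = 1
Convert 1 (decimal) → 一 (Chinese numeral)
一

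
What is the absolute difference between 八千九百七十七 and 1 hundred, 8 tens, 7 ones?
Convert 八千九百七十七 (Chinese numeral) → 8×1000 + 9×100 + 7×10 + 7 = 8977 (decimal)
Convert 1 hundred, 8 tens, 7 ones (place-value notation) → 1×100 + 8×10 + 7 = 187 (decimal)
Compute |8977 - 187| = 8790
8790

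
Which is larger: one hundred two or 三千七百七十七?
Convert one hundred two (English words) → 1×100 + 2 = 102 (decimal)
Convert 三千七百七十七 (Chinese numeral) → 3×1000 + 7×100 + 7×10 + 7 = 3777 (decimal)
Compare 102 vs 3777: larger = 3777
3777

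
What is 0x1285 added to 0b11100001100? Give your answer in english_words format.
Convert 0x1285 (hexadecimal) → 1×4096 + 2×256 + 8×16 + 5 = 4741 (decimal)
Convert 0b11100001100 (binary) → 1024 + 512 + 256 + 8 + 4 = 1804 (decimal)
Compute 4741 + 1804 = 6545
Convert 6545 (decimal) → 6545 = 6×1000 + 5×100 + 45 → six thousand five hundred forty-five (English words)
six thousand five hundred forty-five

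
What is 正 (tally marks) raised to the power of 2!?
Convert 正 (tally marks) → 5 (decimal)
Convert 2! (factorial) → 2 (decimal)
Compute 5 ^ 2 = 25
25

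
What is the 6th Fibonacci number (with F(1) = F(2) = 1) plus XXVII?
The 6th Fibonacci number (with F(1) = F(2) = 1): 1, 1, 2, 3, 5, 8 → 8
Convert XXVII (Roman numeral) → 10 + 10 + 5 + 1 + 1 = 27 (decimal)
Compute 8 + 27 = 35
35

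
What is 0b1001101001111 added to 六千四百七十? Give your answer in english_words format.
Convert 0b1001101001111 (binary) → 4096 + 512 + 256 + 64 + 8 + 4 + 2 + 1 = 4943 (decimal)
Convert 六千四百七十 (Chinese numeral) → 6×1000 + 4×100 + 7×10 = 6470 (decimal)
Compute 4943 + 6470 = 11413
Convert 11413 (decimal) → 11413 = 11×1000 + 4×100 + 13 → eleven thousand four hundred thirteen (English words)
eleven thousand four hundred thirteen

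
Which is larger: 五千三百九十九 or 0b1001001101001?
Convert 五千三百九十九 (Chinese numeral) → 5×1000 + 3×100 + 9×10 + 9 = 5399 (decimal)
Convert 0b1001001101001 (binary) → 4096 + 512 + 64 + 32 + 8 + 1 = 4713 (decimal)
Compare 5399 vs 4713: larger = 5399
5399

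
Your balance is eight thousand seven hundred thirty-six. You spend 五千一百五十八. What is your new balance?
Convert eight thousand seven hundred thirty-six (English words) → 8×1000 + 7×100 + 36 = 8736 (decimal)
Convert 五千一百五十八 (Chinese numeral) → 5×1000 + 1×100 + 5×10 + 8 = 5158 (decimal)
Compute 8736 - 5158 = 3578
3578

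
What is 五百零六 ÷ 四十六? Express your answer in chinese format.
Convert 五百零六 (Chinese numeral) → 5×100 + 6 = 506 (decimal)
Convert 四十六 (Chinese numeral) → 4×10 + 6 = 46 (decimal)
Compute 506 ÷ 46 = 11
Convert 11 (decimal) → 11 = 1×10 + 1 → 十一 (Chinese numeral)
十一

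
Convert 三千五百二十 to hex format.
Convert 三千五百二十 (Chinese numeral) → 3×1000 + 5×100 + 2×10 = 3520 (decimal)
Convert 3520 (decimal) → 3520 = 13×256 + 12×16 → 0xDC0 (hexadecimal)
0xDC0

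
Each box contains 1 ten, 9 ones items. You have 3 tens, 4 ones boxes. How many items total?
Convert 1 ten, 9 ones (place-value notation) → 1×10 + 9 = 19 (decimal)
Convert 3 tens, 4 ones (place-value notation) → 3×10 + 4 = 34 (decimal)
Compute 19 × 34 = 646
646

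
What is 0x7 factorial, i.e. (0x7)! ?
Convert 0x7 (hexadecimal) → 7 (decimal)
Compute 7! = 5040
5040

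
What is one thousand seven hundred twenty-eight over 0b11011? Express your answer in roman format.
Convert one thousand seven hundred twenty-eight (English words) → 1×1000 + 7×100 + 28 = 1728 (decimal)
Convert 0b11011 (binary) → 16 + 8 + 2 + 1 = 27 (decimal)
Compute 1728 ÷ 27 = 64
Convert 64 (decimal) → 64 = 50 + 10 + 4 → LXIV (Roman numeral)
LXIV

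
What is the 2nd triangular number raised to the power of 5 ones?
Convert the 2nd triangular number (triangular index) → 2×3/2 = 3 (decimal)
Convert 5 ones (place-value notation) → 5 (decimal)
Compute 3 ^ 5 = 243
243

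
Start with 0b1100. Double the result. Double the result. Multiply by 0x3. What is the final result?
Convert 0b1100 (binary) → 8 + 4 = 12 (decimal)
Start: 12
12 × 2 = 24
24 × 2 = 48
Convert 0x3 (hexadecimal) → 3 (decimal)
48 × 3 = 144
144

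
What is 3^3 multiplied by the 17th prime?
Convert 3^3 (power) → 27 (decimal)
Convert the 17th prime (prime index) → 59 (decimal)
Compute 27 × 59 = 1593
1593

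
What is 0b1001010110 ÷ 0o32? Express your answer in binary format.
Convert 0b1001010110 (binary) → 512 + 64 + 16 + 4 + 2 = 598 (decimal)
Convert 0o32 (octal) → 3×8 + 2 = 26 (decimal)
Compute 598 ÷ 26 = 23
Convert 23 (decimal) → 23 = 16 + 4 + 2 + 1 → 0b10111 (binary)
0b10111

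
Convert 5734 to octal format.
Convert 5734 (decimal) → 5734 = 1×4096 + 3×512 + 1×64 + 4×8 + 6 → 0o13146 (octal)
0o13146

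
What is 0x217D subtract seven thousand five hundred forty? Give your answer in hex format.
Convert 0x217D (hexadecimal) → 2×4096 + 1×256 + 7×16 + 13 = 8573 (decimal)
Convert seven thousand five hundred forty (English words) → 7×1000 + 5×100 + 40 = 7540 (decimal)
Compute 8573 - 7540 = 1033
Convert 1033 (decimal) → 1033 = 4×256 + 9 → 0x409 (hexadecimal)
0x409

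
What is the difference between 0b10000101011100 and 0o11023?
Convert 0b10000101011100 (binary) → 8192 + 256 + 64 + 16 + 8 + 4 = 8540 (decimal)
Convert 0o11023 (octal) → 1×4096 + 1×512 + 2×8 + 3 = 4627 (decimal)
Difference: |8540 - 4627| = 3913
3913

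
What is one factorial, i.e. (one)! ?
Convert one (English words) → 1 (decimal)
Compute 1! = 1
1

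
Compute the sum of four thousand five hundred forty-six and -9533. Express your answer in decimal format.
Convert four thousand five hundred forty-six (English words) → 4×1000 + 5×100 + 46 = 4546 (decimal)
Compute 4546 + -9533 = -4987
-4987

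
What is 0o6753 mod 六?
Convert 0o6753 (octal) → 6×512 + 7×64 + 5×8 + 3 = 3563 (decimal)
Convert 六 (Chinese numeral) → 6 (decimal)
Compute 3563 mod 6 = 5
5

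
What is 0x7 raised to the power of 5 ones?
Convert 0x7 (hexadecimal) → 7 (decimal)
Convert 5 ones (place-value notation) → 5 (decimal)
Compute 7 ^ 5 = 16807
16807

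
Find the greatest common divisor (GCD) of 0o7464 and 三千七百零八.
Convert 0o7464 (octal) → 7×512 + 4×64 + 6×8 + 4 = 3892 (decimal)
Convert 三千七百零八 (Chinese numeral) → 3×1000 + 7×100 + 8 = 3708 (decimal)
Compute gcd(3892, 3708) = 4
4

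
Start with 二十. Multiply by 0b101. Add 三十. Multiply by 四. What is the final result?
Convert 二十 (Chinese numeral) → 2×10 = 20 (decimal)
Start: 20
Convert 0b101 (binary) → 4 + 1 = 5 (decimal)
20 × 5 = 100
Convert 三十 (Chinese numeral) → 3×10 = 30 (decimal)
100 + 30 = 130
Convert 四 (Chinese numeral) → 4 (decimal)
130 × 4 = 520
520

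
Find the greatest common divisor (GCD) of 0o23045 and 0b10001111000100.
Convert 0o23045 (octal) → 2×4096 + 3×512 + 4×8 + 5 = 9765 (decimal)
Convert 0b10001111000100 (binary) → 8192 + 512 + 256 + 128 + 64 + 4 = 9156 (decimal)
Compute gcd(9765, 9156) = 21
21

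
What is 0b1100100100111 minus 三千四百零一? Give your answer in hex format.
Convert 0b1100100100111 (binary) → 4096 + 2048 + 256 + 32 + 4 + 2 + 1 = 6439 (decimal)
Convert 三千四百零一 (Chinese numeral) → 3×1000 + 4×100 + 1 = 3401 (decimal)
Compute 6439 - 3401 = 3038
Convert 3038 (decimal) → 3038 = 11×256 + 13×16 + 14 → 0xBDE (hexadecimal)
0xBDE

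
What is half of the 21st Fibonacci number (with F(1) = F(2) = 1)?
The 21st Fibonacci number (with F(1) = F(2) = 1) = 10946
Compute 10946 ÷ 2 = 5473
5473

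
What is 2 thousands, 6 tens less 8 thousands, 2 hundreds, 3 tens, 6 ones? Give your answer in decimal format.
Convert 2 thousands, 6 tens (place-value notation) → 2×1000 + 6×10 = 2060 (decimal)
Convert 8 thousands, 2 hundreds, 3 tens, 6 ones (place-value notation) → 8×1000 + 2×100 + 3×10 + 6 = 8236 (decimal)
Compute 2060 - 8236 = -6176
-6176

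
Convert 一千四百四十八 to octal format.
Convert 一千四百四十八 (Chinese numeral) → 1×1000 + 4×100 + 4×10 + 8 = 1448 (decimal)
Convert 1448 (decimal) → 1448 = 2×512 + 6×64 + 5×8 → 0o2650 (octal)
0o2650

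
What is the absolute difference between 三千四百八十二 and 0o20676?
Convert 三千四百八十二 (Chinese numeral) → 3×1000 + 4×100 + 8×10 + 2 = 3482 (decimal)
Convert 0o20676 (octal) → 2×4096 + 6×64 + 7×8 + 6 = 8638 (decimal)
Compute |3482 - 8638| = 5156
5156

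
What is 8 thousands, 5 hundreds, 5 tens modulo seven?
Convert 8 thousands, 5 hundreds, 5 tens (place-value notation) → 8×1000 + 5×100 + 5×10 = 8550 (decimal)
Convert seven (English words) → 7 (decimal)
Compute 8550 mod 7 = 3
3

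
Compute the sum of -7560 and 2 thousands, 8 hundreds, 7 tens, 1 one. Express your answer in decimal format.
Convert 2 thousands, 8 hundreds, 7 tens, 1 one (place-value notation) → 2×1000 + 8×100 + 7×10 + 1 = 2871 (decimal)
Compute -7560 + 2871 = -4689
-4689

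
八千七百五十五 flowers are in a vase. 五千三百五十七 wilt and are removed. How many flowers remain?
Convert 八千七百五十五 (Chinese numeral) → 8×1000 + 7×100 + 5×10 + 5 = 8755 (decimal)
Convert 五千三百五十七 (Chinese numeral) → 5×1000 + 3×100 + 5×10 + 7 = 5357 (decimal)
Compute 8755 - 5357 = 3398
3398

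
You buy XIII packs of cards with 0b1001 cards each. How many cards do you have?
Convert 0b1001 (binary) → 8 + 1 = 9 (decimal)
Convert XIII (Roman numeral) → 10 + 1 + 1 + 1 = 13 (decimal)
Compute 9 × 13 = 117
117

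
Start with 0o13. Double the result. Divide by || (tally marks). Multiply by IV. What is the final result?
Convert 0o13 (octal) → 1×8 + 3 = 11 (decimal)
Start: 11
11 × 2 = 22
Convert || (tally marks) → 2 (decimal)
22 ÷ 2 = 11
Convert IV (Roman numeral) → 4 (decimal)
11 × 4 = 44
44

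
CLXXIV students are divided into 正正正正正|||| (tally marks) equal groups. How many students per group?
Convert CLXXIV (Roman numeral) → 100 + 50 + 10 + 10 + 4 = 174 (decimal)
Convert 正正正正正|||| (tally marks) → 5 + 5 + 5 + 5 + 5 + 4 = 29 (decimal)
Compute 174 ÷ 29 = 6
6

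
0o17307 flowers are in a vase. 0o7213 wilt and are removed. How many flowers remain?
Convert 0o17307 (octal) → 1×4096 + 7×512 + 3×64 + 7 = 7879 (decimal)
Convert 0o7213 (octal) → 7×512 + 2×64 + 1×8 + 3 = 3723 (decimal)
Compute 7879 - 3723 = 4156
4156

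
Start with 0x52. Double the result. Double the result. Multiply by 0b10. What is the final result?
Convert 0x52 (hexadecimal) → 5×16 + 2 = 82 (decimal)
Start: 82
82 × 2 = 164
164 × 2 = 328
Convert 0b10 (binary) → 2 (decimal)
328 × 2 = 656
656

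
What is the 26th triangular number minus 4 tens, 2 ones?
The 26th triangular number = 26×27/2 = 351
Convert 4 tens, 2 ones (place-value notation) → 4×10 + 2 = 42 (decimal)
Compute 351 - 42 = 309
309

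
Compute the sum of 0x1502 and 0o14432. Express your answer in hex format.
Convert 0x1502 (hexadecimal) → 1×4096 + 5×256 + 2 = 5378 (decimal)
Convert 0o14432 (octal) → 1×4096 + 4×512 + 4×64 + 3×8 + 2 = 6426 (decimal)
Compute 5378 + 6426 = 11804
Convert 11804 (decimal) → 11804 = 2×4096 + 14×256 + 1×16 + 12 → 0x2E1C (hexadecimal)
0x2E1C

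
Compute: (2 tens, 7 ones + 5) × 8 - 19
Convert 2 tens, 7 ones (place-value notation) → 2×10 + 7 = 27 (decimal)
Expression in decimal: (27 + 5) × 8 - 19
Parentheses first: 27 + 5 = 32
Multiply: 32 × 8 = 256
Subtract: 256 - 19 = 237
237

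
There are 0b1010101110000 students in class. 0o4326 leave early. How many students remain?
Convert 0b1010101110000 (binary) → 4096 + 1024 + 256 + 64 + 32 + 16 = 5488 (decimal)
Convert 0o4326 (octal) → 4×512 + 3×64 + 2×8 + 6 = 2262 (decimal)
Compute 5488 - 2262 = 3226
3226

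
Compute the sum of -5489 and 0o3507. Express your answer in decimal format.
Convert 0o3507 (octal) → 3×512 + 5×64 + 7 = 1863 (decimal)
Compute -5489 + 1863 = -3626
-3626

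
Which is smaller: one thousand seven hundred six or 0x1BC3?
Convert one thousand seven hundred six (English words) → 1×1000 + 7×100 + 6 = 1706 (decimal)
Convert 0x1BC3 (hexadecimal) → 1×4096 + 11×256 + 12×16 + 3 = 7107 (decimal)
Compare 1706 vs 7107: smaller = 1706
1706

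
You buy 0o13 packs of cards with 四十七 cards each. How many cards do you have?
Convert 四十七 (Chinese numeral) → 4×10 + 7 = 47 (decimal)
Convert 0o13 (octal) → 1×8 + 3 = 11 (decimal)
Compute 47 × 11 = 517
517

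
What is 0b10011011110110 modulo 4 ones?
Convert 0b10011011110110 (binary) → 8192 + 1024 + 512 + 128 + 64 + 32 + 16 + 4 + 2 = 9974 (decimal)
Convert 4 ones (place-value notation) → 4 (decimal)
Compute 9974 mod 4 = 2
2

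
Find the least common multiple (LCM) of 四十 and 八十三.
Convert 四十 (Chinese numeral) → 4×10 = 40 (decimal)
Convert 八十三 (Chinese numeral) → 8×10 + 3 = 83 (decimal)
Compute lcm(40, 83) = 3320
3320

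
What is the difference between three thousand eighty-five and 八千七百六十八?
Convert three thousand eighty-five (English words) → 3×1000 + 85 = 3085 (decimal)
Convert 八千七百六十八 (Chinese numeral) → 8×1000 + 7×100 + 6×10 + 8 = 8768 (decimal)
Difference: |3085 - 8768| = 5683
5683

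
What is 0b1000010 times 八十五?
Convert 0b1000010 (binary) → 64 + 2 = 66 (decimal)
Convert 八十五 (Chinese numeral) → 8×10 + 5 = 85 (decimal)
Compute 66 × 85 = 5610
5610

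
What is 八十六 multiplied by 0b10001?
Convert 八十六 (Chinese numeral) → 8×10 + 6 = 86 (decimal)
Convert 0b10001 (binary) → 16 + 1 = 17 (decimal)
Compute 86 × 17 = 1462
1462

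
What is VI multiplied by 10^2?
Convert VI (Roman numeral) → 5 + 1 = 6 (decimal)
Convert 10^2 (power) → 100 (decimal)
Compute 6 × 100 = 600
600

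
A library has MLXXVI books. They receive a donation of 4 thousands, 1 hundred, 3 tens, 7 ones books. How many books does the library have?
Convert MLXXVI (Roman numeral) → 1000 + 50 + 10 + 10 + 5 + 1 = 1076 (decimal)
Convert 4 thousands, 1 hundred, 3 tens, 7 ones (place-value notation) → 4×1000 + 1×100 + 3×10 + 7 = 4137 (decimal)
Compute 1076 + 4137 = 5213
5213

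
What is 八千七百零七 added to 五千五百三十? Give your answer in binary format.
Convert 八千七百零七 (Chinese numeral) → 8×1000 + 7×100 + 7 = 8707 (decimal)
Convert 五千五百三十 (Chinese numeral) → 5×1000 + 5×100 + 3×10 = 5530 (decimal)
Compute 8707 + 5530 = 14237
Convert 14237 (decimal) → 14237 = 8192 + 4096 + 1024 + 512 + 256 + 128 + 16 + 8 + 4 + 1 → 0b11011110011101 (binary)
0b11011110011101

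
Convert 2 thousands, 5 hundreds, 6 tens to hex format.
Convert 2 thousands, 5 hundreds, 6 tens (place-value notation) → 2×1000 + 5×100 + 6×10 = 2560 (decimal)
Convert 2560 (decimal) → 2560 = 10×256 → 0xA00 (hexadecimal)
0xA00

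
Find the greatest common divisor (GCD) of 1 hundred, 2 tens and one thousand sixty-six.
Convert 1 hundred, 2 tens (place-value notation) → 1×100 + 2×10 = 120 (decimal)
Convert one thousand sixty-six (English words) → 1×1000 + 66 = 1066 (decimal)
Compute gcd(120, 1066) = 2
2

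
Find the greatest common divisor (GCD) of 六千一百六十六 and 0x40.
Convert 六千一百六十六 (Chinese numeral) → 6×1000 + 1×100 + 6×10 + 6 = 6166 (decimal)
Convert 0x40 (hexadecimal) → 4×16 = 64 (decimal)
Compute gcd(6166, 64) = 2
2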